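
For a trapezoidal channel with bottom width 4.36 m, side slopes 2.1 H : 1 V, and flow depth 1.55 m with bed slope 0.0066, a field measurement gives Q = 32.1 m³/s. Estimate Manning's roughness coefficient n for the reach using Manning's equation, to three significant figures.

A = (b + z·y)·y = (4.36 + 2.1×1.55)×1.55 = 11.80 m²
P = b + 2y√(1+z²) = 4.36 + 2×1.55×√(1+2.1²) = 11.57 m
R = A/P = 11.80/11.57 = 1.020 m
n = (1/Q)·A·R^(2/3)·S^(1/2) = (1/32.1) × 11.80 × 1.013 × 0.08124 = 0.03027

0.0303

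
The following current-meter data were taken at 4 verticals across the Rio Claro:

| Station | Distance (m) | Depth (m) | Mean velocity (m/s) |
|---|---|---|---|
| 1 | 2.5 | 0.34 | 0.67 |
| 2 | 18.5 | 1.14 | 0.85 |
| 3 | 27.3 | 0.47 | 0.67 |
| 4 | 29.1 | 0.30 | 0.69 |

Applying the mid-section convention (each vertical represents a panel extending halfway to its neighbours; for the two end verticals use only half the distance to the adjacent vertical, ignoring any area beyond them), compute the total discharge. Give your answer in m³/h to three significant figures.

56500 m³/h

w_1 = (18.5 − 2.5)/2 = 8 m; q_1 = 0.67 × 0.34 × 8 = 1.822 m³/s
w_2 = (27.3 − 2.5)/2 = 12.4 m; q_2 = 0.85 × 1.14 × 12.4 = 12.02 m³/s
w_3 = (29.1 − 18.5)/2 = 5.3 m; q_3 = 0.67 × 0.47 × 5.3 = 1.669 m³/s
w_4 = (29.1 − 27.3)/2 = 0.9 m; q_4 = 0.69 × 0.30 × 0.9 = 0.1863 m³/s
Q = Σ qᵢ = 15.69 m³/s
= 15.69 × 3600 = 56500 m³/h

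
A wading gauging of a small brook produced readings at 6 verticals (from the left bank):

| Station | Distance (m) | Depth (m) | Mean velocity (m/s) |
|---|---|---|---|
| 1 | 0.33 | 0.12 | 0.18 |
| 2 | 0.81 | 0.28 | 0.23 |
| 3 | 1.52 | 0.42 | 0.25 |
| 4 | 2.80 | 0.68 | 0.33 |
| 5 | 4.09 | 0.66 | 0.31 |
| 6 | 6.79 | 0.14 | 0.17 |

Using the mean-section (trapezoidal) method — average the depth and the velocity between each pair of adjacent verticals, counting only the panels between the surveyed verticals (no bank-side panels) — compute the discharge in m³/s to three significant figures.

Panel 1-2: Δb = 0.48 m, d̄ = (0.12+0.28)/2 = 0.2, v̄ = (0.18+0.23)/2 = 0.205 → q = 0.48×0.2×0.205 = 0.01968 m³/s
Panel 2-3: Δb = 0.71 m, d̄ = (0.28+0.42)/2 = 0.35, v̄ = (0.23+0.25)/2 = 0.24 → q = 0.71×0.35×0.24 = 0.05964 m³/s
Panel 3-4: Δb = 1.28 m, d̄ = (0.42+0.68)/2 = 0.55, v̄ = (0.25+0.33)/2 = 0.29 → q = 1.28×0.55×0.29 = 0.2042 m³/s
Panel 4-5: Δb = 1.29 m, d̄ = (0.68+0.66)/2 = 0.67, v̄ = (0.33+0.31)/2 = 0.32 → q = 1.29×0.67×0.32 = 0.2766 m³/s
Panel 5-6: Δb = 2.7 m, d̄ = (0.66+0.14)/2 = 0.4, v̄ = (0.31+0.17)/2 = 0.24 → q = 2.7×0.4×0.24 = 0.2592 m³/s
Q = Σ q = 0.8193 m³/s

0.819 m³/s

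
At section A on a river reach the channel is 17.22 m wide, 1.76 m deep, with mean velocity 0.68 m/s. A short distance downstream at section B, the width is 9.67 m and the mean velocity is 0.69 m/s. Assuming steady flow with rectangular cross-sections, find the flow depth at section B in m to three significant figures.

3.09 m

Q = A₁V₁ = (17.22×1.76) × 0.68 = 20.61 m³/s
d₂ = Q/(b₂ V₂) = 20.61/(9.67×0.69) = 3.089 m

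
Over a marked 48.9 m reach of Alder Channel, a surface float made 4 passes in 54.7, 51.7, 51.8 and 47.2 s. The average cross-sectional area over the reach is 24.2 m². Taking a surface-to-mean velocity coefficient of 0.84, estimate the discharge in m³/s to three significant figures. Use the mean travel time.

t̄ = (54.7 + 51.7 + 51.8 + 47.2) / 4 = 51.35 s
v_surface = L / t̄ = 48.9 / 51.35 = 0.9523 m/s
v_mean = 0.84 × 0.9523 = 0.7999 m/s
Q = A × v_mean = 24.2 × 0.7999 = 19.36 m³/s

19.4 m³/s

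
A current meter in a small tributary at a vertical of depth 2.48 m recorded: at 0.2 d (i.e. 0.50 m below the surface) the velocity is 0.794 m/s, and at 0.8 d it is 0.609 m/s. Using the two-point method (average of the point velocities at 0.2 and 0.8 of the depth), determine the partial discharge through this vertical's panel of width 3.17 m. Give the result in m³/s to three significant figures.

5.51 m³/s

v̄ = (0.794 + 0.609) / 2 = 0.7015 m/s
q = v̄ × d × w = 0.7015 × 2.48 × 3.17 = 5.515 m³/s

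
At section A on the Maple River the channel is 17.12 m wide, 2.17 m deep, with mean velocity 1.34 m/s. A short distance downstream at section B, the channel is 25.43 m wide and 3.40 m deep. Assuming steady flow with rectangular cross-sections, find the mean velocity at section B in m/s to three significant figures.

0.576 m/s

Q = A₁V₁ = (17.12×2.17) × 1.34 = 49.78 m³/s
A₂ = 25.43 × 3.40 = 86.46 m²
V₂ = Q/A₂ = 49.78/86.46 = 0.5758 m/s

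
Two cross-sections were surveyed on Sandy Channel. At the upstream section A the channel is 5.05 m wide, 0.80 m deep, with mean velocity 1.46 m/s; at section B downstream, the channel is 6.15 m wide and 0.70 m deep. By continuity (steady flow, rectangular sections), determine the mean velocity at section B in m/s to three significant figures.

1.37 m/s

Q = A₁V₁ = (5.05×0.80) × 1.46 = 5.898 m³/s
A₂ = 6.15 × 0.70 = 4.305 m²
V₂ = Q/A₂ = 5.898/4.305 = 1.370 m/s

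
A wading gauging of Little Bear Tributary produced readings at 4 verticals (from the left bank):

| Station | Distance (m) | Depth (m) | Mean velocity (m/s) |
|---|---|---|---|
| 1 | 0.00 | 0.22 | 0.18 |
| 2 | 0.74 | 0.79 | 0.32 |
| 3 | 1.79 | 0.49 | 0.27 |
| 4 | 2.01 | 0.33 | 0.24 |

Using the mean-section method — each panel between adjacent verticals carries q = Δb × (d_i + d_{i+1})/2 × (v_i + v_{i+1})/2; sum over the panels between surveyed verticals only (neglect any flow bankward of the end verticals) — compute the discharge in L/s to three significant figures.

315 L/s

Panel 1-2: Δb = 0.74 m, d̄ = (0.22+0.79)/2 = 0.505, v̄ = (0.18+0.32)/2 = 0.25 → q = 0.74×0.505×0.25 = 0.09343 m³/s
Panel 2-3: Δb = 1.05 m, d̄ = (0.79+0.49)/2 = 0.64, v̄ = (0.32+0.27)/2 = 0.295 → q = 1.05×0.64×0.295 = 0.1982 m³/s
Panel 3-4: Δb = 0.22 m, d̄ = (0.49+0.33)/2 = 0.41, v̄ = (0.27+0.24)/2 = 0.255 → q = 0.22×0.41×0.255 = 0.02300 m³/s
Q = Σ q = 0.3147 m³/s
= 0.3147 × 1000 = 314.7 L/s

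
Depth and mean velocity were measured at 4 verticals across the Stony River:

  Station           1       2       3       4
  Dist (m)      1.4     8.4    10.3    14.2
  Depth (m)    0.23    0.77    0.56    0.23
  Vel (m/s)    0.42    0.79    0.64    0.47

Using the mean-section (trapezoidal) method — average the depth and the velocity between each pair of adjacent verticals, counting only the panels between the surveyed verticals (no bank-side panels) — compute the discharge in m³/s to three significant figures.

Panel 1-2: Δb = 7 m, d̄ = (0.23+0.77)/2 = 0.5, v̄ = (0.42+0.79)/2 = 0.605 → q = 7×0.5×0.605 = 2.118 m³/s
Panel 2-3: Δb = 1.9 m, d̄ = (0.77+0.56)/2 = 0.665, v̄ = (0.79+0.64)/2 = 0.715 → q = 1.9×0.665×0.715 = 0.9034 m³/s
Panel 3-4: Δb = 3.9 m, d̄ = (0.56+0.23)/2 = 0.395, v̄ = (0.64+0.47)/2 = 0.555 → q = 3.9×0.395×0.555 = 0.8550 m³/s
Q = Σ q = 3.876 m³/s

3.88 m³/s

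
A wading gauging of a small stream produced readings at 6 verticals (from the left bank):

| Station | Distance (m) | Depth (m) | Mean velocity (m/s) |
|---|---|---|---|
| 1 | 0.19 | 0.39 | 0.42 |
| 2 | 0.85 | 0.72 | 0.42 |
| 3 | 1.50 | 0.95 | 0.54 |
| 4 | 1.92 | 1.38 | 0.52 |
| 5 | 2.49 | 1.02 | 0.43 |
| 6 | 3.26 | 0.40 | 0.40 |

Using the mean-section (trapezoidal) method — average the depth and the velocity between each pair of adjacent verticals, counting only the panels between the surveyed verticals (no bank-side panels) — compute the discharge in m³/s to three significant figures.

1.23 m³/s

Panel 1-2: Δb = 0.66 m, d̄ = (0.39+0.72)/2 = 0.555, v̄ = (0.42+0.42)/2 = 0.42 → q = 0.66×0.555×0.42 = 0.1538 m³/s
Panel 2-3: Δb = 0.65 m, d̄ = (0.72+0.95)/2 = 0.835, v̄ = (0.42+0.54)/2 = 0.48 → q = 0.65×0.835×0.48 = 0.2605 m³/s
Panel 3-4: Δb = 0.42 m, d̄ = (0.95+1.38)/2 = 1.165, v̄ = (0.54+0.52)/2 = 0.53 → q = 0.42×1.165×0.53 = 0.2593 m³/s
Panel 4-5: Δb = 0.57 m, d̄ = (1.38+1.02)/2 = 1.2, v̄ = (0.52+0.43)/2 = 0.475 → q = 0.57×1.2×0.475 = 0.3249 m³/s
Panel 5-6: Δb = 0.77 m, d̄ = (1.02+0.40)/2 = 0.71, v̄ = (0.43+0.40)/2 = 0.415 → q = 0.77×0.71×0.415 = 0.2269 m³/s
Q = Σ q = 1.225 m³/s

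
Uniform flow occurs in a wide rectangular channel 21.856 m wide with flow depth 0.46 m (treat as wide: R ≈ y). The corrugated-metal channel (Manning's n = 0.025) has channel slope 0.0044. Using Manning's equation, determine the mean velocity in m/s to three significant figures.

1.58 m/s

A = b·y = 21.856 × 0.46 = 10.05 m²
Wide channel: R ≈ y = 0.46 m
Q = (1/n)·A·R^(2/3)·S^(1/2) = (1/0.025) × 10.05 × 0.4600^(2/3) × 0.0044^(1/2) = 15.90 m³/s
V = Q/A = 15.90/10.05 = 1.581 m/s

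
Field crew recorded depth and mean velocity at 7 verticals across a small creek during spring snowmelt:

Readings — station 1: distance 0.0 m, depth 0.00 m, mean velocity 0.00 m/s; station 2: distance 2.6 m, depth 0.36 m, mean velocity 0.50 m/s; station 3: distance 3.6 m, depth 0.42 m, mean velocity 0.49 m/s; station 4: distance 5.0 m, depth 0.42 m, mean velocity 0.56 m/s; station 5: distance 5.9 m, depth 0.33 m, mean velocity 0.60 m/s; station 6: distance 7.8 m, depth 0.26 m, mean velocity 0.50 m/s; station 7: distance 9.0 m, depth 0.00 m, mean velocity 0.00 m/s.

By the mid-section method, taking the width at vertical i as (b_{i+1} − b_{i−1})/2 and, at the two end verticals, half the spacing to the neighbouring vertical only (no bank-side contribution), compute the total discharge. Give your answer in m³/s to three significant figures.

w_2 = (3.6 − 0.0)/2 = 1.8 m; q_2 = 0.50 × 0.36 × 1.8 = 0.3240 m³/s
w_3 = (5.0 − 2.6)/2 = 1.2 m; q_3 = 0.49 × 0.42 × 1.2 = 0.2470 m³/s
w_4 = (5.9 − 3.6)/2 = 1.15 m; q_4 = 0.56 × 0.42 × 1.15 = 0.2705 m³/s
w_5 = (7.8 − 5.0)/2 = 1.4 m; q_5 = 0.60 × 0.33 × 1.4 = 0.2772 m³/s
w_6 = (9.0 − 5.9)/2 = 1.55 m; q_6 = 0.50 × 0.26 × 1.55 = 0.2015 m³/s
Stations 1, 7 contribute zero (depth or velocity is 0).
Q = Σ qᵢ = 1.320 m³/s

1.32 m³/s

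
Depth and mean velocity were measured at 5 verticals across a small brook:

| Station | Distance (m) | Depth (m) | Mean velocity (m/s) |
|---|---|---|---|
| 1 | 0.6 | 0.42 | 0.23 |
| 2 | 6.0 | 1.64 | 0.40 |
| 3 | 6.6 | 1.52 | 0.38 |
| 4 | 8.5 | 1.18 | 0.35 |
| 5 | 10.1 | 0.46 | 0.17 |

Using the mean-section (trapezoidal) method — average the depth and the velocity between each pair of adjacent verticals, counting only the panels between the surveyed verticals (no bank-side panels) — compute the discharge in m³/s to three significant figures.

Panel 1-2: Δb = 5.4 m, d̄ = (0.42+1.64)/2 = 1.03, v̄ = (0.23+0.40)/2 = 0.315 → q = 5.4×1.03×0.315 = 1.752 m³/s
Panel 2-3: Δb = 0.6 m, d̄ = (1.64+1.52)/2 = 1.58, v̄ = (0.40+0.38)/2 = 0.39 → q = 0.6×1.58×0.39 = 0.3697 m³/s
Panel 3-4: Δb = 1.9 m, d̄ = (1.52+1.18)/2 = 1.35, v̄ = (0.38+0.35)/2 = 0.365 → q = 1.9×1.35×0.365 = 0.9362 m³/s
Panel 4-5: Δb = 1.6 m, d̄ = (1.18+0.46)/2 = 0.82, v̄ = (0.35+0.17)/2 = 0.26 → q = 1.6×0.82×0.26 = 0.3411 m³/s
Q = Σ q = 3.399 m³/s

3.40 m³/s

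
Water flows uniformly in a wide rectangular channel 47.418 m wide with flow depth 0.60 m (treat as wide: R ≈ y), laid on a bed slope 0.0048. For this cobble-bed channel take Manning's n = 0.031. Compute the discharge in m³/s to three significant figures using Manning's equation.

45.2 m³/s

A = b·y = 47.418 × 0.60 = 28.45 m²
Wide channel: R ≈ y = 0.60 m
Q = (1/n)·A·R^(2/3)·S^(1/2) = (1/0.031) × 28.45 × 0.6000^(2/3) × 0.0048^(1/2) = 45.23 m³/s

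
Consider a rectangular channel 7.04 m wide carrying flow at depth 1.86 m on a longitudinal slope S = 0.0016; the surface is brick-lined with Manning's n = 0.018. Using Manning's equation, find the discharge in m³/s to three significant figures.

33.2 m³/s

A = b·y = 7.04 × 1.86 = 13.09 m²
P = b + 2y = 7.04 + 2×1.86 = 10.76 m
R = A/P = 13.09/10.76 = 1.217 m
Q = (1/n)·A·R^(2/3)·S^(1/2) = (1/0.018) × 13.09 × 1.217^(2/3) × 0.0016^(1/2) = 33.17 m³/s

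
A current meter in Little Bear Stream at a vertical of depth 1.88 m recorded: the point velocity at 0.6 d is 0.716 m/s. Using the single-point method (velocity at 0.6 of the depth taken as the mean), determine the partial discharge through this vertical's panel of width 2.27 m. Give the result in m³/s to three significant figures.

v̄ = v₀.₆ = 0.716 m/s
q = v̄ × d × w = 0.7160 × 1.88 × 2.27 = 3.056 m³/s

3.06 m³/s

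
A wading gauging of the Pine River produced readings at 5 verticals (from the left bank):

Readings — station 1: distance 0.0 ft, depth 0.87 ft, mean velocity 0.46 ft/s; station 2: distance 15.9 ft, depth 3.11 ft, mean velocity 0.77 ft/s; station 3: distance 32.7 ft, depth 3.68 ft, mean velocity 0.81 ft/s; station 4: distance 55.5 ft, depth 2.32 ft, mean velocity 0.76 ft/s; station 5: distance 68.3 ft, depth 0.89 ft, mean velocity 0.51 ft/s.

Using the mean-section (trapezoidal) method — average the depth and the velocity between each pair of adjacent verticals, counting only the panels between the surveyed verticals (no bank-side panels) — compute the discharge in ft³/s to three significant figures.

131 ft³/s

Panel 1-2: Δb = 15.9 ft, d̄ = (0.87+3.11)/2 = 1.99, v̄ = (0.46+0.77)/2 = 0.615 → q = 15.9×1.99×0.615 = 19.46 ft³/s
Panel 2-3: Δb = 16.8 ft, d̄ = (3.11+3.68)/2 = 3.395, v̄ = (0.77+0.81)/2 = 0.79 → q = 16.8×3.395×0.79 = 45.06 ft³/s
Panel 3-4: Δb = 22.8 ft, d̄ = (3.68+2.32)/2 = 3, v̄ = (0.81+0.76)/2 = 0.785 → q = 22.8×3×0.785 = 53.69 ft³/s
Panel 4-5: Δb = 12.8 ft, d̄ = (2.32+0.89)/2 = 1.605, v̄ = (0.76+0.51)/2 = 0.635 → q = 12.8×1.605×0.635 = 13.05 ft³/s
Q = Σ q = 131.3 ft³/s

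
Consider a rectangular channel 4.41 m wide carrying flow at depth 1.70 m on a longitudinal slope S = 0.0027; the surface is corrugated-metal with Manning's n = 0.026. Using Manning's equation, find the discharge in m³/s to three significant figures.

14.6 m³/s

A = b·y = 4.41 × 1.70 = 7.497 m²
P = b + 2y = 4.41 + 2×1.70 = 7.810 m
R = A/P = 7.497/7.810 = 0.9599 m
Q = (1/n)·A·R^(2/3)·S^(1/2) = (1/0.026) × 7.497 × 0.9599^(2/3) × 0.0027^(1/2) = 14.58 m³/s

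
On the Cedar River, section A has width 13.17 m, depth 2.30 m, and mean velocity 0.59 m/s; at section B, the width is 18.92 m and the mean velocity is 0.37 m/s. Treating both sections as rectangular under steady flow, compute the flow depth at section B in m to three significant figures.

Q = A₁V₁ = (13.17×2.30) × 0.59 = 17.87 m³/s
d₂ = Q/(b₂ V₂) = 17.87/(18.92×0.37) = 2.553 m

2.55 m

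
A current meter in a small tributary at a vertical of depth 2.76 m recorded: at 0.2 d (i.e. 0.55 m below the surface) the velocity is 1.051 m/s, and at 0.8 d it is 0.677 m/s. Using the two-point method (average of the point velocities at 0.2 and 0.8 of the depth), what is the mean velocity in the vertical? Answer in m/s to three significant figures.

0.864 m/s

v̄ = (1.051 + 0.677) / 2 = 0.8640 m/s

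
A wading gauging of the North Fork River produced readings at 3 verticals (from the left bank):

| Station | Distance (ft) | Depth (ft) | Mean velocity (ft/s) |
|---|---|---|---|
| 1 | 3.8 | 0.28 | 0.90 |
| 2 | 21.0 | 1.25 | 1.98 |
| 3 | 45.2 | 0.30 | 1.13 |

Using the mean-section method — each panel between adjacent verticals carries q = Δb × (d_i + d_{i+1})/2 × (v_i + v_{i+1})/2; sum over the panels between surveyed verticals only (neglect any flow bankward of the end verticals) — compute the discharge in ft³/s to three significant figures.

48.1 ft³/s

Panel 1-2: Δb = 17.2 ft, d̄ = (0.28+1.25)/2 = 0.765, v̄ = (0.90+1.98)/2 = 1.44 → q = 17.2×0.765×1.44 = 18.95 ft³/s
Panel 2-3: Δb = 24.2 ft, d̄ = (1.25+0.30)/2 = 0.775, v̄ = (1.98+1.13)/2 = 1.555 → q = 24.2×0.775×1.555 = 29.16 ft³/s
Q = Σ q = 48.11 ft³/s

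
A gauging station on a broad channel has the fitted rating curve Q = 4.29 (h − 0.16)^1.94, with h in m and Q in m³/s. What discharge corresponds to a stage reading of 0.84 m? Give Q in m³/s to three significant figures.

2.03 m³/s

Q = 4.29 × (0.84 − 0.16)^1.94 = 4.29 × 0.68^1.94 = 2.030 m³/s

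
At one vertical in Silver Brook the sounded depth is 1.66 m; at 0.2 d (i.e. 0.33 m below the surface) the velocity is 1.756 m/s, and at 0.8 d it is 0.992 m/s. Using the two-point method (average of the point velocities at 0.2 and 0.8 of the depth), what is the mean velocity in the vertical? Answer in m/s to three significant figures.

v̄ = (1.756 + 0.992) / 2 = 1.374 m/s

1.37 m/s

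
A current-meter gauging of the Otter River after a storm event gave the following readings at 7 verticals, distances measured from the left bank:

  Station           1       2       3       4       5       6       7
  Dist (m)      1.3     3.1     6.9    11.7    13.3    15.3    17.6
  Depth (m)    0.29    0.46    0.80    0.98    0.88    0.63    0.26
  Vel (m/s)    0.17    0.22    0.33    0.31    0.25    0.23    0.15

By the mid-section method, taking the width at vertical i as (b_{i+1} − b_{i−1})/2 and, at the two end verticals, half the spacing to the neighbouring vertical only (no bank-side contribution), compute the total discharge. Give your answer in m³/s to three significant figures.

w_1 = (3.1 − 1.3)/2 = 0.9 m; q_1 = 0.17 × 0.29 × 0.9 = 0.04437 m³/s
w_2 = (6.9 − 1.3)/2 = 2.8 m; q_2 = 0.22 × 0.46 × 2.8 = 0.2834 m³/s
w_3 = (11.7 − 3.1)/2 = 4.3 m; q_3 = 0.33 × 0.80 × 4.3 = 1.135 m³/s
w_4 = (13.3 − 6.9)/2 = 3.2 m; q_4 = 0.31 × 0.98 × 3.2 = 0.9722 m³/s
w_5 = (15.3 − 11.7)/2 = 1.8 m; q_5 = 0.25 × 0.88 × 1.8 = 0.3960 m³/s
w_6 = (17.6 − 13.3)/2 = 2.15 m; q_6 = 0.23 × 0.63 × 2.15 = 0.3115 m³/s
w_7 = (17.6 − 15.3)/2 = 1.15 m; q_7 = 0.15 × 0.26 × 1.15 = 0.04485 m³/s
Q = Σ qᵢ = 3.187 m³/s

3.19 m³/s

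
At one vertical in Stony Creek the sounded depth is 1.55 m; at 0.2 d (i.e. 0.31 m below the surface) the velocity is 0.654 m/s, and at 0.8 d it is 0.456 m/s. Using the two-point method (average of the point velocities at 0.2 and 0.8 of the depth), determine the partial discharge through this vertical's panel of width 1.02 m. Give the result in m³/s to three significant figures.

0.877 m³/s

v̄ = (0.654 + 0.456) / 2 = 0.5550 m/s
q = v̄ × d × w = 0.5550 × 1.55 × 1.02 = 0.8775 m³/s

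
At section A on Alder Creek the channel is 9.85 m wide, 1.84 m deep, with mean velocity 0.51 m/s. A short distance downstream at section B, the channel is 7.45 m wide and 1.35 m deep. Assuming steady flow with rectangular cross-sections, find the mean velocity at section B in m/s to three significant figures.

Q = A₁V₁ = (9.85×1.84) × 0.51 = 9.243 m³/s
A₂ = 7.45 × 1.35 = 10.06 m²
V₂ = Q/A₂ = 9.243/10.06 = 0.9190 m/s

0.919 m/s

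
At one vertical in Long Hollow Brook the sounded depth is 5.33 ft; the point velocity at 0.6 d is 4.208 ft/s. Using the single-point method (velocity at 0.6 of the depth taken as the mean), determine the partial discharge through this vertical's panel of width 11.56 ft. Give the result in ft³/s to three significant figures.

259 ft³/s

v̄ = v₀.₆ = 4.208 ft/s
q = v̄ × d × w = 4.208 × 5.33 × 11.56 = 259.3 ft³/s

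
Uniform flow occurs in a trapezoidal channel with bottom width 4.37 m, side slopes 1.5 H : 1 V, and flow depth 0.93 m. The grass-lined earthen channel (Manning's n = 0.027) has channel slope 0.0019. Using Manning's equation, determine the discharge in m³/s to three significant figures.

A = (b + z·y)·y = (4.37 + 1.5×0.93)×0.93 = 5.361 m²
P = b + 2y√(1+z²) = 4.37 + 2×0.93×√(1+1.5²) = 7.723 m
R = A/P = 5.361/7.723 = 0.6942 m
Q = (1/n)·A·R^(2/3)·S^(1/2) = (1/0.027) × 5.361 × 0.6942^(2/3) × 0.0019^(1/2) = 6.786 m³/s

6.79 m³/s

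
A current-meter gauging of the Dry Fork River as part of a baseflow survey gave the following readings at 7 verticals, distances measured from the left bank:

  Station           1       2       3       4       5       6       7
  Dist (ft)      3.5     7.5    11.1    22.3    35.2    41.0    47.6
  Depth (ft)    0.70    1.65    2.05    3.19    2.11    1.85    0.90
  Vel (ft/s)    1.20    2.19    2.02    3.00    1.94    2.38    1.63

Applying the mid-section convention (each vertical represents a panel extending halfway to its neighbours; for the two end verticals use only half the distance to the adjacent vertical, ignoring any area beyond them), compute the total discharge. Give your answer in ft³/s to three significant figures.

232 ft³/s

w_1 = (7.5 − 3.5)/2 = 2 ft; q_1 = 1.20 × 0.70 × 2 = 1.680 ft³/s
w_2 = (11.1 − 3.5)/2 = 3.8 ft; q_2 = 2.19 × 1.65 × 3.8 = 13.73 ft³/s
w_3 = (22.3 − 7.5)/2 = 7.4 ft; q_3 = 2.02 × 2.05 × 7.4 = 30.64 ft³/s
w_4 = (35.2 − 11.1)/2 = 12.05 ft; q_4 = 3.00 × 3.19 × 12.05 = 115.3 ft³/s
w_5 = (41.0 − 22.3)/2 = 9.35 ft; q_5 = 1.94 × 2.11 × 9.35 = 38.27 ft³/s
w_6 = (47.6 − 35.2)/2 = 6.2 ft; q_6 = 2.38 × 1.85 × 6.2 = 27.30 ft³/s
w_7 = (47.6 − 41.0)/2 = 3.3 ft; q_7 = 1.63 × 0.90 × 3.3 = 4.841 ft³/s
Q = Σ qᵢ = 231.8 ft³/s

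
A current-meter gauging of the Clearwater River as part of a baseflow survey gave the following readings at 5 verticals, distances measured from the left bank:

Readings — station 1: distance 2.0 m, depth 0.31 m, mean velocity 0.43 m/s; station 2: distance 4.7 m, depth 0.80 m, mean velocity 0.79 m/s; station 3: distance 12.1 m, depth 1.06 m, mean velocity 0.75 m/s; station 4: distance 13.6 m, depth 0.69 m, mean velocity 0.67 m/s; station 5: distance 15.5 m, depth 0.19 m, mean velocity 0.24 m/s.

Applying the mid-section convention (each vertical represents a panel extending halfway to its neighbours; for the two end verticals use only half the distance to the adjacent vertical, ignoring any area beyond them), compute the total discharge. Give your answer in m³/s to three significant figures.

w_1 = (4.7 − 2.0)/2 = 1.35 m; q_1 = 0.43 × 0.31 × 1.35 = 0.1800 m³/s
w_2 = (12.1 − 2.0)/2 = 5.05 m; q_2 = 0.79 × 0.80 × 5.05 = 3.192 m³/s
w_3 = (13.6 − 4.7)/2 = 4.45 m; q_3 = 0.75 × 1.06 × 4.45 = 3.538 m³/s
w_4 = (15.5 − 12.1)/2 = 1.7 m; q_4 = 0.67 × 0.69 × 1.7 = 0.7859 m³/s
w_5 = (15.5 − 13.6)/2 = 0.95 m; q_5 = 0.24 × 0.19 × 0.95 = 0.04332 m³/s
Q = Σ qᵢ = 7.739 m³/s

7.74 m³/s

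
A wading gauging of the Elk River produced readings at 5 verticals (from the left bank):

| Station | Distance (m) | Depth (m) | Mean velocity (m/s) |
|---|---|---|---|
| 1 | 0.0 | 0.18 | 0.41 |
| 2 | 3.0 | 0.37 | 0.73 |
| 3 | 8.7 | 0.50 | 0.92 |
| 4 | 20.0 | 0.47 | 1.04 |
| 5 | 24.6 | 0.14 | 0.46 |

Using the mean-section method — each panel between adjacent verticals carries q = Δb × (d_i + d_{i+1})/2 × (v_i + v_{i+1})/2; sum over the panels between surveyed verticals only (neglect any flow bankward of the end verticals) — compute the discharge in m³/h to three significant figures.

Panel 1-2: Δb = 3 m, d̄ = (0.18+0.37)/2 = 0.275, v̄ = (0.41+0.73)/2 = 0.57 → q = 3×0.275×0.57 = 0.4703 m³/s
Panel 2-3: Δb = 5.7 m, d̄ = (0.37+0.50)/2 = 0.435, v̄ = (0.73+0.92)/2 = 0.825 → q = 5.7×0.435×0.825 = 2.046 m³/s
Panel 3-4: Δb = 11.3 m, d̄ = (0.50+0.47)/2 = 0.485, v̄ = (0.92+1.04)/2 = 0.98 → q = 11.3×0.485×0.98 = 5.371 m³/s
Panel 4-5: Δb = 4.6 m, d̄ = (0.47+0.14)/2 = 0.305, v̄ = (1.04+0.46)/2 = 0.75 → q = 4.6×0.305×0.75 = 1.052 m³/s
Q = Σ q = 8.939 m³/s
= 8.939 × 3600 = 32180 m³/h

32200 m³/h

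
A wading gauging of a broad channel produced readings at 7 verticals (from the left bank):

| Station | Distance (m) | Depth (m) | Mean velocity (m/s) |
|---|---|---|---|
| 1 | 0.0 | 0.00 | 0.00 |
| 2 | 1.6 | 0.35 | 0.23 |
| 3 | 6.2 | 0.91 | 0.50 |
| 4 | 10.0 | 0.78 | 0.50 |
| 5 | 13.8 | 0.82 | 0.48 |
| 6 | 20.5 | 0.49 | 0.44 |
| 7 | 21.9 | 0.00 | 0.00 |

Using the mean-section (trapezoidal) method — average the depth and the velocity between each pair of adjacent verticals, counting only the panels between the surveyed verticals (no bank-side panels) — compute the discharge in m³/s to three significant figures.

Panel 1-2: Δb = 1.6 m, d̄ = (0.00+0.35)/2 = 0.175, v̄ = (0.00+0.23)/2 = 0.115 → q = 1.6×0.175×0.115 = 0.03220 m³/s
Panel 2-3: Δb = 4.6 m, d̄ = (0.35+0.91)/2 = 0.63, v̄ = (0.23+0.50)/2 = 0.365 → q = 4.6×0.63×0.365 = 1.058 m³/s
Panel 3-4: Δb = 3.8 m, d̄ = (0.91+0.78)/2 = 0.845, v̄ = (0.50+0.50)/2 = 0.5 → q = 3.8×0.845×0.5 = 1.606 m³/s
Panel 4-5: Δb = 3.8 m, d̄ = (0.78+0.82)/2 = 0.8, v̄ = (0.50+0.48)/2 = 0.49 → q = 3.8×0.8×0.49 = 1.490 m³/s
Panel 5-6: Δb = 6.7 m, d̄ = (0.82+0.49)/2 = 0.655, v̄ = (0.48+0.44)/2 = 0.46 → q = 6.7×0.655×0.46 = 2.019 m³/s
Panel 6-7: Δb = 1.4 m, d̄ = (0.49+0.00)/2 = 0.245, v̄ = (0.44+0.00)/2 = 0.22 → q = 1.4×0.245×0.22 = 0.07546 m³/s
Q = Σ q = 6.279 m³/s

6.28 m³/s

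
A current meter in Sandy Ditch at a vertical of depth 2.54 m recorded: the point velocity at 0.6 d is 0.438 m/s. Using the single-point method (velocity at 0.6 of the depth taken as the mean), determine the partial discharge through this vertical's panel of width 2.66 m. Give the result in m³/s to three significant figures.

v̄ = v₀.₆ = 0.438 m/s
q = v̄ × d × w = 0.4380 × 2.54 × 2.66 = 2.959 m³/s

2.96 m³/s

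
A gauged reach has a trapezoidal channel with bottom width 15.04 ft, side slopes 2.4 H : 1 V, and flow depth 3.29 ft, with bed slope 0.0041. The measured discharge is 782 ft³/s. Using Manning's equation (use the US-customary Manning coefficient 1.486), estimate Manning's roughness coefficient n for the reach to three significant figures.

A = (b + z·y)·y = (15.04 + 2.4×3.29)×3.29 = 75.46 ft²
P = b + 2y√(1+z²) = 15.04 + 2×3.29×√(1+2.4²) = 32.15 ft
R = A/P = 75.46/32.15 = 2.347 ft
n = (1.486/Q)·A·R^(2/3)·S^(1/2) = (1.486/782) × 75.46 × 1.766 × 0.06403 = 0.01622

0.0162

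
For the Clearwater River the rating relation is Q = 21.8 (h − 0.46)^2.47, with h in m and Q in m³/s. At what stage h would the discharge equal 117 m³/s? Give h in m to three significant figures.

h − h₀ = (Q/C)^(1/b) = (117/21.8)^(1/2.47) = 1.974 m
h = 0.46 + 1.974 = 2.434 m

2.43 m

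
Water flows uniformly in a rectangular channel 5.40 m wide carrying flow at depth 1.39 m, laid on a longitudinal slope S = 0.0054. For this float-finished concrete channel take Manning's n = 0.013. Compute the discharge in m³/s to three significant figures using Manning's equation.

40.1 m³/s

A = b·y = 5.40 × 1.39 = 7.506 m²
P = b + 2y = 5.40 + 2×1.39 = 8.180 m
R = A/P = 7.506/8.180 = 0.9176 m
Q = (1/n)·A·R^(2/3)·S^(1/2) = (1/0.013) × 7.506 × 0.9176^(2/3) × 0.0054^(1/2) = 40.07 m³/s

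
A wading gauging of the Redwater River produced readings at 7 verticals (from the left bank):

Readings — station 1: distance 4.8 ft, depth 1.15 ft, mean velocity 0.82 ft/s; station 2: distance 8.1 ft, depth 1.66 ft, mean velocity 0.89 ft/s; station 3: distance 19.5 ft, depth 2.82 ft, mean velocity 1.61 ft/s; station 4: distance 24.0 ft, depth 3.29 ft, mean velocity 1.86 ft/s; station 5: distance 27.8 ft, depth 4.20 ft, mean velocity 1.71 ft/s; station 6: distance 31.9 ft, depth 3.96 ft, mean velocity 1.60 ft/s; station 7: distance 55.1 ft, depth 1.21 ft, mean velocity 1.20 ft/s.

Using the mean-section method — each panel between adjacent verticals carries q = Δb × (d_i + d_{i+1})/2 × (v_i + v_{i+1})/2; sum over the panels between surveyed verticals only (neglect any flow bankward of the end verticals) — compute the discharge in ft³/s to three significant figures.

Panel 1-2: Δb = 3.3 ft, d̄ = (1.15+1.66)/2 = 1.405, v̄ = (0.82+0.89)/2 = 0.855 → q = 3.3×1.405×0.855 = 3.964 ft³/s
Panel 2-3: Δb = 11.4 ft, d̄ = (1.66+2.82)/2 = 2.24, v̄ = (0.89+1.61)/2 = 1.25 → q = 11.4×2.24×1.25 = 31.92 ft³/s
Panel 3-4: Δb = 4.5 ft, d̄ = (2.82+3.29)/2 = 3.055, v̄ = (1.61+1.86)/2 = 1.735 → q = 4.5×3.055×1.735 = 23.85 ft³/s
Panel 4-5: Δb = 3.8 ft, d̄ = (3.29+4.20)/2 = 3.745, v̄ = (1.86+1.71)/2 = 1.785 → q = 3.8×3.745×1.785 = 25.40 ft³/s
Panel 5-6: Δb = 4.1 ft, d̄ = (4.20+3.96)/2 = 4.08, v̄ = (1.71+1.60)/2 = 1.655 → q = 4.1×4.08×1.655 = 27.68 ft³/s
Panel 6-7: Δb = 23.2 ft, d̄ = (3.96+1.21)/2 = 2.585, v̄ = (1.60+1.20)/2 = 1.4 → q = 23.2×2.585×1.4 = 83.96 ft³/s
Q = Σ q = 196.8 ft³/s

197 ft³/s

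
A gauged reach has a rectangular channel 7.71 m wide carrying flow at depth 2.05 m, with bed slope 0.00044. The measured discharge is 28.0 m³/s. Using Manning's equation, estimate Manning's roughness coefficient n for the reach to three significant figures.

0.0144

A = b·y = 7.71 × 2.05 = 15.81 m²
P = b + 2y = 7.71 + 2×2.05 = 11.81 m
R = A/P = 15.81/11.81 = 1.338 m
n = (1/Q)·A·R^(2/3)·S^(1/2) = (1/28.0) × 15.81 × 1.214 × 0.02098 = 0.01438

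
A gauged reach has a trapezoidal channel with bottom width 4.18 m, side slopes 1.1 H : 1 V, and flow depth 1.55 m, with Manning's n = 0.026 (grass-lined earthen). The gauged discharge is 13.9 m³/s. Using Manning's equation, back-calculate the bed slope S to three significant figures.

A = (b + z·y)·y = (4.18 + 1.1×1.55)×1.55 = 9.122 m²
P = b + 2y√(1+z²) = 4.18 + 2×1.55×√(1+1.1²) = 8.788 m
R = A/P = 9.122/8.788 = 1.038 m
S = (Q·n / (1·A·R^(2/3)))² = (13.9×0.026 / (1×9.122×1.025))² = 0.001494

0.00149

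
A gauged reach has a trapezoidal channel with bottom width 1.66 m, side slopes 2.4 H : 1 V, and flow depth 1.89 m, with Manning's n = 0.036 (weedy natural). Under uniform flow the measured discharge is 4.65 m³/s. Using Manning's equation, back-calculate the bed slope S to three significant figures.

A = (b + z·y)·y = (1.66 + 2.4×1.89)×1.89 = 11.71 m²
P = b + 2y√(1+z²) = 1.66 + 2×1.89×√(1+2.4²) = 11.49 m
R = A/P = 11.71/11.49 = 1.019 m
S = (Q·n / (1·A·R^(2/3)))² = (4.65×0.036 / (1×11.71×1.013))² = 0.0001992

0.000199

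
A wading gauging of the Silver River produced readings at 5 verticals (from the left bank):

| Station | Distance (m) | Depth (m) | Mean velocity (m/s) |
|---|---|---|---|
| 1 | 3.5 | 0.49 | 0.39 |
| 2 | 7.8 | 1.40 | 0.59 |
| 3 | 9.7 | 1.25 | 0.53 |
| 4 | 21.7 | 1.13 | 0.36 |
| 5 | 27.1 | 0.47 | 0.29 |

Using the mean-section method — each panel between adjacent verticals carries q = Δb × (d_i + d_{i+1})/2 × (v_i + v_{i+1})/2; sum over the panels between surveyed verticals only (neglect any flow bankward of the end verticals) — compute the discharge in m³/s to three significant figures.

11.2 m³/s

Panel 1-2: Δb = 4.3 m, d̄ = (0.49+1.40)/2 = 0.945, v̄ = (0.39+0.59)/2 = 0.49 → q = 4.3×0.945×0.49 = 1.991 m³/s
Panel 2-3: Δb = 1.9 m, d̄ = (1.40+1.25)/2 = 1.325, v̄ = (0.59+0.53)/2 = 0.56 → q = 1.9×1.325×0.56 = 1.410 m³/s
Panel 3-4: Δb = 12 m, d̄ = (1.25+1.13)/2 = 1.19, v̄ = (0.53+0.36)/2 = 0.445 → q = 12×1.19×0.445 = 6.355 m³/s
Panel 4-5: Δb = 5.4 m, d̄ = (1.13+0.47)/2 = 0.8, v̄ = (0.36+0.29)/2 = 0.325 → q = 5.4×0.8×0.325 = 1.404 m³/s
Q = Σ q = 11.16 m³/s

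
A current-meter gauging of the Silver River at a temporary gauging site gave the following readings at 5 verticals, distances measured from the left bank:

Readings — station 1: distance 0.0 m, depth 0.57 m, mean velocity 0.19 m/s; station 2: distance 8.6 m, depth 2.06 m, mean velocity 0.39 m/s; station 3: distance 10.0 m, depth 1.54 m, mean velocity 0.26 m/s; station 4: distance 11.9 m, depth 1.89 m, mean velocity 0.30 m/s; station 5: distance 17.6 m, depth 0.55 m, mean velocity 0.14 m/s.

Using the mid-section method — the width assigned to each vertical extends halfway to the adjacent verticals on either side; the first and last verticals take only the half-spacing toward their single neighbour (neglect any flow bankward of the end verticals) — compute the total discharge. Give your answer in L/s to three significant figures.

7520 L/s

w_1 = (8.6 − 0.0)/2 = 4.3 m; q_1 = 0.19 × 0.57 × 4.3 = 0.4657 m³/s
w_2 = (10.0 − 0.0)/2 = 5 m; q_2 = 0.39 × 2.06 × 5 = 4.017 m³/s
w_3 = (11.9 − 8.6)/2 = 1.65 m; q_3 = 0.26 × 1.54 × 1.65 = 0.6607 m³/s
w_4 = (17.6 − 10.0)/2 = 3.8 m; q_4 = 0.30 × 1.89 × 3.8 = 2.155 m³/s
w_5 = (17.6 − 11.9)/2 = 2.85 m; q_5 = 0.14 × 0.55 × 2.85 = 0.2195 m³/s
Q = Σ qᵢ = 7.517 m³/s
= 7.517 × 1000 = 7517 L/s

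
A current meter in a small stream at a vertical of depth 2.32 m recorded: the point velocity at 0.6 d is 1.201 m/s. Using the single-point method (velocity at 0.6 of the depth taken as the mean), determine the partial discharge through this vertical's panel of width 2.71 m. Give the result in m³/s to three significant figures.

7.55 m³/s

v̄ = v₀.₆ = 1.201 m/s
q = v̄ × d × w = 1.201 × 2.32 × 2.71 = 7.551 m³/s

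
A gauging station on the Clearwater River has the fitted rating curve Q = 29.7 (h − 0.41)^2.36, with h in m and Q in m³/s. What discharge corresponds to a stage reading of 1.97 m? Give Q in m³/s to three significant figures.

84.8 m³/s

Q = 29.7 × (1.97 − 0.41)^2.36 = 29.7 × 1.56^2.36 = 84.83 m³/s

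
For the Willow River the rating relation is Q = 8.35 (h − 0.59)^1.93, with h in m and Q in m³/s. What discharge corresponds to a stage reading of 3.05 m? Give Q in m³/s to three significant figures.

47.4 m³/s

Q = 8.35 × (3.05 − 0.59)^1.93 = 8.35 × 2.46^1.93 = 47.45 m³/s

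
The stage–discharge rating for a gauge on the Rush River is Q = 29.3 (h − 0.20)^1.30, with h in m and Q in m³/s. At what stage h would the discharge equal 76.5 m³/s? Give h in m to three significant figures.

h − h₀ = (Q/C)^(1/b) = (76.5/29.3)^(1/1.30) = 2.092 m
h = 0.20 + 2.092 = 2.292 m

2.29 m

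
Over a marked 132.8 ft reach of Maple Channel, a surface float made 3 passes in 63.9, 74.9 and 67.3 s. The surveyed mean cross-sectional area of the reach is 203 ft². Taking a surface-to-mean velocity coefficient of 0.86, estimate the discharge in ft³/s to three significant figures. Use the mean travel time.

t̄ = (63.9 + 74.9 + 67.3) / 3 = 68.7 s
v_surface = L / t̄ = 132.8 / 68.7 = 1.933 ft/s
v_mean = 0.86 × 1.933 = 1.662 ft/s
Q = A × v_mean = 203 × 1.662 = 337.5 ft³/s

337 ft³/s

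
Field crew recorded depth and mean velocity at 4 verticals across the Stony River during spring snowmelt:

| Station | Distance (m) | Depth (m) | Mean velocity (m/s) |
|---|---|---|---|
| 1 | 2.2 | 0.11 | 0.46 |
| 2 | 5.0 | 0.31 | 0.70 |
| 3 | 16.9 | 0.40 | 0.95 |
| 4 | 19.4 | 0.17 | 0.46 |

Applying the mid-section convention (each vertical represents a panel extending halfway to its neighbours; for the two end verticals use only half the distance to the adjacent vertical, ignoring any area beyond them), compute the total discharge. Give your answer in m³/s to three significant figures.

4.50 m³/s

w_1 = (5.0 − 2.2)/2 = 1.4 m; q_1 = 0.46 × 0.11 × 1.4 = 0.07084 m³/s
w_2 = (16.9 − 2.2)/2 = 7.35 m; q_2 = 0.70 × 0.31 × 7.35 = 1.595 m³/s
w_3 = (19.4 − 5.0)/2 = 7.2 m; q_3 = 0.95 × 0.40 × 7.2 = 2.736 m³/s
w_4 = (19.4 − 16.9)/2 = 1.25 m; q_4 = 0.46 × 0.17 × 1.25 = 0.09775 m³/s
Q = Σ qᵢ = 4.500 m³/s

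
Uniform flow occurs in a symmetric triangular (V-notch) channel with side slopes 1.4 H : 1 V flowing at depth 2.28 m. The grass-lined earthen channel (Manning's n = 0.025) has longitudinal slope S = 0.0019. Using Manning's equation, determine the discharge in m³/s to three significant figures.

A = z·y² = 1.4×2.28² = 7.278 m²
P = 2y√(1+z²) = 2×2.28×√(1+1.4²) = 7.845 m
R = A/P = 7.278/7.845 = 0.9277 m
Q = (1/n)·A·R^(2/3)·S^(1/2) = (1/0.025) × 7.278 × 0.9277^(2/3) × 0.0019^(1/2) = 12.07 m³/s

12.1 m³/s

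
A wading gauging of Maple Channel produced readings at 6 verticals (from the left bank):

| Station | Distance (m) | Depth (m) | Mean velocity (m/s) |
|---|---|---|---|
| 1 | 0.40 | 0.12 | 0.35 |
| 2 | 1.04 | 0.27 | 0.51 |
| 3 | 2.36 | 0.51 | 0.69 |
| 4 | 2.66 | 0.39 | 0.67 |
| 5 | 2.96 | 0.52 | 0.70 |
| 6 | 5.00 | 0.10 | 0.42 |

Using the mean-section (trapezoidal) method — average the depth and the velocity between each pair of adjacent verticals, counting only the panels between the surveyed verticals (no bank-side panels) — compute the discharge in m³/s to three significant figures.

0.902 m³/s

Panel 1-2: Δb = 0.64 m, d̄ = (0.12+0.27)/2 = 0.195, v̄ = (0.35+0.51)/2 = 0.43 → q = 0.64×0.195×0.43 = 0.05366 m³/s
Panel 2-3: Δb = 1.32 m, d̄ = (0.27+0.51)/2 = 0.39, v̄ = (0.51+0.69)/2 = 0.6 → q = 1.32×0.39×0.6 = 0.3089 m³/s
Panel 3-4: Δb = 0.3 m, d̄ = (0.51+0.39)/2 = 0.45, v̄ = (0.69+0.67)/2 = 0.68 → q = 0.3×0.45×0.68 = 0.09180 m³/s
Panel 4-5: Δb = 0.3 m, d̄ = (0.39+0.52)/2 = 0.455, v̄ = (0.67+0.70)/2 = 0.685 → q = 0.3×0.455×0.685 = 0.09350 m³/s
Panel 5-6: Δb = 2.04 m, d̄ = (0.52+0.10)/2 = 0.31, v̄ = (0.70+0.42)/2 = 0.56 → q = 2.04×0.31×0.56 = 0.3541 m³/s
Q = Σ q = 0.9020 m³/s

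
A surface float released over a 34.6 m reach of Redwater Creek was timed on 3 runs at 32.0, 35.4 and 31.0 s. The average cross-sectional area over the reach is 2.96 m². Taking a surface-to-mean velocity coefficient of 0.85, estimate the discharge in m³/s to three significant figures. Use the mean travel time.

t̄ = (32.0 + 35.4 + 31.0) / 3 = 32.8 s
v_surface = L / t̄ = 34.6 / 32.8 = 1.055 m/s
v_mean = 0.85 × 1.055 = 0.8966 m/s
Q = A × v_mean = 2.96 × 0.8966 = 2.654 m³/s

2.65 m³/s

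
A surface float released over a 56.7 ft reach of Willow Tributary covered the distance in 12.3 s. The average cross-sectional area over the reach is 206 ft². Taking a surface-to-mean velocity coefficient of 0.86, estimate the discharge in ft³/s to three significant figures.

817 ft³/s

v_surface = L / t̄ = 56.7 / 12.3 = 4.610 ft/s
v_mean = 0.86 × 4.610 = 3.964 ft/s
Q = A × v_mean = 206 × 3.964 = 816.7 ft³/s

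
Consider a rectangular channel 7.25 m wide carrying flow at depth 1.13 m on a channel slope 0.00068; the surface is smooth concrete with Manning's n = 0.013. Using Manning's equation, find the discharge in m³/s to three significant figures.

A = b·y = 7.25 × 1.13 = 8.193 m²
P = b + 2y = 7.25 + 2×1.13 = 9.510 m
R = A/P = 8.193/9.510 = 0.8615 m
Q = (1/n)·A·R^(2/3)·S^(1/2) = (1/0.013) × 8.193 × 0.8615^(2/3) × 0.00068^(1/2) = 14.88 m³/s

14.9 m³/s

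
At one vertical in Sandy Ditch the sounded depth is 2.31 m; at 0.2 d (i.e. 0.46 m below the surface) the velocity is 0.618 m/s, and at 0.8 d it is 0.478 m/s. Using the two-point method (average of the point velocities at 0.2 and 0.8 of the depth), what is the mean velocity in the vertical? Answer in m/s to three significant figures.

0.548 m/s

v̄ = (0.618 + 0.478) / 2 = 0.5480 m/s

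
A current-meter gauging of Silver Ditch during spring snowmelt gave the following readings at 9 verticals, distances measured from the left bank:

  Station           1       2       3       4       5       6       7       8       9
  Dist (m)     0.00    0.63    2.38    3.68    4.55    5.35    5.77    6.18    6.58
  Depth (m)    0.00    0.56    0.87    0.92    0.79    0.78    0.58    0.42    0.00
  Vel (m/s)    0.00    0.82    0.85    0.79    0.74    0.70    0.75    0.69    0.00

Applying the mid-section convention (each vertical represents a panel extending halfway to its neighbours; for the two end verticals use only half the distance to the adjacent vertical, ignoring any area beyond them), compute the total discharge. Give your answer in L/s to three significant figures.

3580 L/s

w_2 = (2.38 − 0.00)/2 = 1.19 m; q_2 = 0.82 × 0.56 × 1.19 = 0.5464 m³/s
w_3 = (3.68 − 0.63)/2 = 1.525 m; q_3 = 0.85 × 0.87 × 1.525 = 1.128 m³/s
w_4 = (4.55 − 2.38)/2 = 1.085 m; q_4 = 0.79 × 0.92 × 1.085 = 0.7886 m³/s
w_5 = (5.35 − 3.68)/2 = 0.835 m; q_5 = 0.74 × 0.79 × 0.835 = 0.4881 m³/s
w_6 = (5.77 − 4.55)/2 = 0.61 m; q_6 = 0.70 × 0.78 × 0.61 = 0.3331 m³/s
w_7 = (6.18 − 5.35)/2 = 0.415 m; q_7 = 0.75 × 0.58 × 0.415 = 0.1805 m³/s
w_8 = (6.58 − 5.77)/2 = 0.405 m; q_8 = 0.69 × 0.42 × 0.405 = 0.1174 m³/s
Stations 1, 9 contribute zero (depth or velocity is 0).
Q = Σ qᵢ = 3.582 m³/s
= 3.582 × 1000 = 3582 L/s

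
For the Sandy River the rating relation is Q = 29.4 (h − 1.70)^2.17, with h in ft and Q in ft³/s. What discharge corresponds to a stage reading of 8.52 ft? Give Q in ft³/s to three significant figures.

1900 ft³/s

Q = 29.4 × (8.52 − 1.70)^2.17 = 29.4 × 6.82^2.17 = 1895 ft³/s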